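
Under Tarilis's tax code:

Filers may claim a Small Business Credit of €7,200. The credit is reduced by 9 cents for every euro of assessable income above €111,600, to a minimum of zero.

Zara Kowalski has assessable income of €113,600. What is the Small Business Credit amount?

€7,020

Small Business Credit: 9% of the €2,000 excess over €111,600 is €180; credit = €7,200 − €180 = €7,020.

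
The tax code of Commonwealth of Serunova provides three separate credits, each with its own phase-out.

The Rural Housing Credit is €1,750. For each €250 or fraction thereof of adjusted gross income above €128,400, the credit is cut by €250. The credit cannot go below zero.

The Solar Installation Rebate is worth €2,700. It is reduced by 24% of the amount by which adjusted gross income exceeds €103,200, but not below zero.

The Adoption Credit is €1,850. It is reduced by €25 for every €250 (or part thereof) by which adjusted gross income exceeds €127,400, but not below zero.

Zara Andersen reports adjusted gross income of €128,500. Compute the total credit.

€3,225

Rural Housing Credit: income exceeds €128,400 by €100, which is 1 full-or-partial €250 increment; reduction = 1 × €250 = €250, leaving €1,500.
Solar Installation Rebate: 24% of the €25,300 excess over €103,200 is €6,072 ≥ base, so the credit is €0.
Adoption Credit: income exceeds €127,400 by €1,100, which is 5 full-or-partial €250 increments; reduction = 5 × €25 = €125, leaving €1,725.
Total: €1,500 + €0 + €1,725 = €3,225.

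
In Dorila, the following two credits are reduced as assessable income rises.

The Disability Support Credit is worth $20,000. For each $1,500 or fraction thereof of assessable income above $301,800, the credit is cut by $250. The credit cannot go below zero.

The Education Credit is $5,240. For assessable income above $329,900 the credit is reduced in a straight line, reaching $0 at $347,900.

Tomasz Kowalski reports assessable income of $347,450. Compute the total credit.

$12,381

Disability Support Credit: income exceeds $301,800 by $45,650, which is 31 full-or-partial $1,500 increments; reduction = 31 × $250 = $7,750, leaving $12,250.
Education Credit: $347,450 is $17,550 into a $18,000 phase-out range, leaving 450/18,000 of the credit: $5,240 × 450/18,000 = $131.
Total: $12,250 + $131 = $12,381.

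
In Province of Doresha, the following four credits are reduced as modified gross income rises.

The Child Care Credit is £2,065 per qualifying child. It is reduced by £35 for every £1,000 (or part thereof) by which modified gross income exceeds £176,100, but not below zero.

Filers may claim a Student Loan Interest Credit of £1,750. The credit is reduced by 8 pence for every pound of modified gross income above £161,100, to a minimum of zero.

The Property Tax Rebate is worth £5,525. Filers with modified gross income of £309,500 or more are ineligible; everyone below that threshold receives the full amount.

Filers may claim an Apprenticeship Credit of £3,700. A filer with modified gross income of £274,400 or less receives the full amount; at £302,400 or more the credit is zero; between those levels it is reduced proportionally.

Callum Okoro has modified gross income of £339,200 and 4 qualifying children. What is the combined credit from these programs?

Child Care Credit: base = 4 × £2,065 = £8,260. income exceeds £176,100 by £163,100, which is 164 full-or-partial £1,000 increments; reduction = 164 × £35 = £5,740, leaving £2,520.
Student Loan Interest Credit: 8% of the £178,100 excess over £161,100 is £14,248 ≥ base, so the credit is £0.
Property Tax Rebate: £339,200 meets or exceeds the £309,500 cutoff, so the credit is £0.
Apprenticeship Credit: £339,200 is at or above £302,400, so the credit is £0.
Total: £2,520 + £0 + £0 + £0 = £2,520.

£2,520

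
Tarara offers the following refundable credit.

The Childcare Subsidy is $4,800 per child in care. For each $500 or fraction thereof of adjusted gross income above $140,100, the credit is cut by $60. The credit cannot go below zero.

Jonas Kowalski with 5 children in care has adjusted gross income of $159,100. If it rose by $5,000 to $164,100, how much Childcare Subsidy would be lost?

At $159,100 — base = 5 × $4,800 = $24,000. income exceeds $140,100 by $19,000, which is 38 full-or-partial $500 increments; reduction = 38 × $60 = $2,280, leaving $21,720.
At $164,100 — base = 5 × $4,800 = $24,000. income exceeds $140,100 by $24,000, which is 48 full-or-partial $500 increments; reduction = 48 × $60 = $2,880, leaving $21,120.
Lost: $21,720 − $21,120 = $600.

$600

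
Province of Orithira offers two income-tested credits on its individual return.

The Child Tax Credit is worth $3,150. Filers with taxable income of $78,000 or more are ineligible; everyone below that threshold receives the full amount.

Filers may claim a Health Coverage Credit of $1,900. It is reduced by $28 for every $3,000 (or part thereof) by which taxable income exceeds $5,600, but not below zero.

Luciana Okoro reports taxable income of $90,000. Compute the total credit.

Child Tax Credit: $90,000 meets or exceeds the $78,000 cutoff, so the credit is $0.
Health Coverage Credit: income exceeds $5,600 by $84,400, which is 29 full-or-partial $3,000 increments; reduction = 29 × $28 = $812, leaving $1,088.
Total: $0 + $1,088 = $1,088.

$1,088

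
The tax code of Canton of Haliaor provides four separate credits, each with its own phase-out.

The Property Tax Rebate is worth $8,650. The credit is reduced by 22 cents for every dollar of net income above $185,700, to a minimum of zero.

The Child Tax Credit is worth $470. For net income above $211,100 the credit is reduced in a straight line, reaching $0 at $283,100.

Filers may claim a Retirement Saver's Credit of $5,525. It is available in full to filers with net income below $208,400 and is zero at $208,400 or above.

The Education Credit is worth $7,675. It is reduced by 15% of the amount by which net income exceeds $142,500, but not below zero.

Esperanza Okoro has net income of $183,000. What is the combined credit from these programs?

$16,245

Property Tax Rebate: $183,000 is at or below the $185,700 threshold, so the full $8,650 applies.
Child Tax Credit: $183,000 is at or below the $211,100 threshold, so the full $470 applies.
Retirement Saver's Credit: $183,000 is below the $208,400 cutoff, so the full $5,525 applies.
Education Credit: 15% of the $40,500 excess over $142,500 is $6,075; credit = $7,675 − $6,075 = $1,600.
Total: $8,650 + $470 + $5,525 + $1,600 = $16,245.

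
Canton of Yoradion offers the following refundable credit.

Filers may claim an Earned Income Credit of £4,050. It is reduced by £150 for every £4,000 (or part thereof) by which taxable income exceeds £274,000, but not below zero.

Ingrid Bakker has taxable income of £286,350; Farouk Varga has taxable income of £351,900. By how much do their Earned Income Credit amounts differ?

Ingrid (£286,350): Earned Income Credit: income exceeds £274,000 by £12,350, which is 4 full-or-partial £4,000 increments; reduction = 4 × £150 = £600, leaving £3,450.
Farouk (£351,900): Earned Income Credit: income exceeds £274,000 by £77,900, which is 20 full-or-partial £4,000 increments; reduction = 20 × £150 = £3,000, leaving £1,050.
Difference: |£3,450 − £1,050| = £2,400.

£2,400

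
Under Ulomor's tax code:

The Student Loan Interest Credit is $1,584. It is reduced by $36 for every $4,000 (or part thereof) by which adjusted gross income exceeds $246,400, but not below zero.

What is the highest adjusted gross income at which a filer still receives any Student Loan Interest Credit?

$418,400

After 43 increments the reduction is 43 × $36 = $1,548, leaving $36; one more increment wipes it out. Increment 43 ends at excess 43 × $4,000 = $172,000, so the highest qualifying income is $246,400 + $172,000 = $418,400.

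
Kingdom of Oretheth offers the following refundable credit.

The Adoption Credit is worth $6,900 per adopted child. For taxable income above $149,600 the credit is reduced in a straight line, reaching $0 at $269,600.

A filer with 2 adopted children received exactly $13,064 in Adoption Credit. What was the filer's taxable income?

Full credit = 2 × $6,900 = $13,800.
$13,064 is 13,064/13,800 of the full $13,800, so 736/13,800 of the $120,000 range has been used: income = $149,600 + $120,000 × 736/13,800 = $156,000.

$156,000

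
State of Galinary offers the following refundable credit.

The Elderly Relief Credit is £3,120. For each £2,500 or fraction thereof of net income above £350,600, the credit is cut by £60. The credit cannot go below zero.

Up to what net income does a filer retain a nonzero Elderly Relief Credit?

£478,100

After 51 increments the reduction is 51 × £60 = £3,060, leaving £60; one more increment wipes it out. Increment 51 ends at excess 51 × £2,500 = £127,500, so the highest qualifying income is £350,600 + £127,500 = £478,100.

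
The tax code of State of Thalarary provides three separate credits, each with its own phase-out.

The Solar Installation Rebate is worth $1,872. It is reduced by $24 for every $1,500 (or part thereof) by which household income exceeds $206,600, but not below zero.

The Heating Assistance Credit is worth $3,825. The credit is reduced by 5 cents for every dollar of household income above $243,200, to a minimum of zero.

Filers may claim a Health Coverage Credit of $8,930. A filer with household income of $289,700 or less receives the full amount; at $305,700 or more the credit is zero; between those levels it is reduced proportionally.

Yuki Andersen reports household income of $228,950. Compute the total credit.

Solar Installation Rebate: income exceeds $206,600 by $22,350, which is 15 full-or-partial $1,500 increments; reduction = 15 × $24 = $360, leaving $1,512.
Heating Assistance Credit: $228,950 is at or below the $243,200 threshold, so the full $3,825 applies.
Health Coverage Credit: $228,950 is at or below the $289,700 threshold, so the full $8,930 applies.
Total: $1,512 + $3,825 + $8,930 = $14,267.

$14,267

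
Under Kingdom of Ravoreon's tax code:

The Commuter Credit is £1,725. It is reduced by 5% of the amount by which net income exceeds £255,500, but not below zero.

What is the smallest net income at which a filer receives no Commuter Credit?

£290,000

The credit falls by 5% of each pound above £255,500, so it reaches zero when the excess is £1,725 / 5% = £34,500: income = £255,500 + £34,500 = £290,000.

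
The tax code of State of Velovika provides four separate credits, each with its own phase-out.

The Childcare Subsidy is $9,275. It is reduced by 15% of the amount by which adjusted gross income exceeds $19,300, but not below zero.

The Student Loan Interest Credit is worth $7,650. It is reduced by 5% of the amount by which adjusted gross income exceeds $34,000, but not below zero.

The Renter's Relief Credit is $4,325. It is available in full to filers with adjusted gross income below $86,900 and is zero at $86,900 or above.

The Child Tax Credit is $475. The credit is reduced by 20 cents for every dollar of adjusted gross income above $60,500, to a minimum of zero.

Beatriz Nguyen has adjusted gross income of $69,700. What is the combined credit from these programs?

$11,905

Childcare Subsidy: 15% of the $50,400 excess over $19,300 is $7,560; credit = $9,275 − $7,560 = $1,715.
Student Loan Interest Credit: 5% of the $35,700 excess over $34,000 is $1,785; credit = $7,650 − $1,785 = $5,865.
Renter's Relief Credit: $69,700 is below the $86,900 cutoff, so the full $4,325 applies.
Child Tax Credit: 20% of the $9,200 excess over $60,500 is $1,840 ≥ base, so the credit is $0.
Total: $1,715 + $5,865 + $4,325 + $0 = $11,905.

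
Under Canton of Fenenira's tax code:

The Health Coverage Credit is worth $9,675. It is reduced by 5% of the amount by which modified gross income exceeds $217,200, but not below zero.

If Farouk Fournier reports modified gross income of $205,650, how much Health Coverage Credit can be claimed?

$9,675

Health Coverage Credit: $205,650 is at or below the $217,200 threshold, so the full $9,675 applies.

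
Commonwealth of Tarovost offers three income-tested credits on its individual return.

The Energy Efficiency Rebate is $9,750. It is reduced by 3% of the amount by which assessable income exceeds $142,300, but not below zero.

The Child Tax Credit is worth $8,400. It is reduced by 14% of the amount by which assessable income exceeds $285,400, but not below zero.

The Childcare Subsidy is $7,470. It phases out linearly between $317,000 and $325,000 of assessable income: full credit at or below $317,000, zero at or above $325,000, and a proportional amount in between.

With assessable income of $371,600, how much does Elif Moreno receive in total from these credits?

Energy Efficiency Rebate: 3% of the $229,300 excess over $142,300 is $6,879; credit = $9,750 − $6,879 = $2,871.
Child Tax Credit: 14% of the $86,200 excess over $285,400 is $12,068 ≥ base, so the credit is $0.
Childcare Subsidy: $371,600 is at or above $325,000, so the credit is $0.
Total: $2,871 + $0 + $0 = $2,871.

$2,871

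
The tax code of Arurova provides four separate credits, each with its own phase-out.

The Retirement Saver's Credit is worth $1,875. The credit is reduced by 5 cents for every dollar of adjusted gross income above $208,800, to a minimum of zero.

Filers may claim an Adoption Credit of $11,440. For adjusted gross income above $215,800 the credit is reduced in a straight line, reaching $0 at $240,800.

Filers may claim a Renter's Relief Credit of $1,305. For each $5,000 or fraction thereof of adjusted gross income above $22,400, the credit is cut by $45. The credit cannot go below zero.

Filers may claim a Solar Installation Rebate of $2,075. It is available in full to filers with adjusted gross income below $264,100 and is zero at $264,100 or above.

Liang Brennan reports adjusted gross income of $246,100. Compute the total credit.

Retirement Saver's Credit: 5% of the $37,300 excess over $208,800 is $1,865; credit = $1,875 − $1,865 = $10.
Adoption Credit: $246,100 is at or above $240,800, so the credit is $0.
Renter's Relief Credit: income exceeds $22,400 by $223,700 → 45 increments × $45 = $2,025 ≥ base, so the credit is $0.
Solar Installation Rebate: $246,100 is below the $264,100 cutoff, so the full $2,075 applies.
Total: $10 + $0 + $0 + $2,075 = $2,085.

$2,085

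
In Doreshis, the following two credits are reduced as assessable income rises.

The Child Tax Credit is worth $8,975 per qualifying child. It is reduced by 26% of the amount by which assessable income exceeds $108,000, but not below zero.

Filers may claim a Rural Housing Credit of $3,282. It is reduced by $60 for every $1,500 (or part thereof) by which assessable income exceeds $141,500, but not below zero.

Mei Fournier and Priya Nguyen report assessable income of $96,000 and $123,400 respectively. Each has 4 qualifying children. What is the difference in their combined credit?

$4,004

Mei ($96,000): Child Tax Credit: base = 4 × $8,975 = $35,900. $96,000 is at or below the $108,000 threshold, so the full $35,900 applies. Rural Housing Credit: $96,000 is at or below the $141,500 threshold, so the full $3,282 applies. total $35,900 + $3,282 = $39,182
Priya ($123,400): Child Tax Credit: base = 4 × $8,975 = $35,900. 26% of the $15,400 excess over $108,000 is $4,004; credit = $35,900 − $4,004 = $31,896. Rural Housing Credit: $123,400 is at or below the $141,500 threshold, so the full $3,282 applies. total $31,896 + $3,282 = $35,178
Difference: |$39,182 − $35,178| = $4,004.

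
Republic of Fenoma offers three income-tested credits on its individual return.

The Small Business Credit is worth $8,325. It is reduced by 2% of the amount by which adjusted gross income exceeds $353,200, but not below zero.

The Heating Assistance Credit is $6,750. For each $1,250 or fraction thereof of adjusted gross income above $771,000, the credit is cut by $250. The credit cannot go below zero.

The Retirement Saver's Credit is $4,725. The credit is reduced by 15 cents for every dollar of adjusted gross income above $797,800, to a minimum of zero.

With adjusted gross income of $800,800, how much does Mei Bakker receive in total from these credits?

$5,025

Small Business Credit: 2% of the $447,600 excess over $353,200 is $8,952 ≥ base, so the credit is $0.
Heating Assistance Credit: income exceeds $771,000 by $29,800, which is 24 full-or-partial $1,250 increments; reduction = 24 × $250 = $6,000, leaving $750.
Retirement Saver's Credit: 15% of the $3,000 excess over $797,800 is $450; credit = $4,725 − $450 = $4,275.
Total: $0 + $750 + $4,275 = $5,025.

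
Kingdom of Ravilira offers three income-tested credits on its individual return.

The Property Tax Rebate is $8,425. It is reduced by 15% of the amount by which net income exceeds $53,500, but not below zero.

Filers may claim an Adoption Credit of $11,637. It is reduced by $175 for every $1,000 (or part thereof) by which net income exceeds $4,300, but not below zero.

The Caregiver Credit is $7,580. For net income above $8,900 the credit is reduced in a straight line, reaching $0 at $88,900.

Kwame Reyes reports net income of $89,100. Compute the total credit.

$3,085

Property Tax Rebate: 15% of the $35,600 excess over $53,500 is $5,340; credit = $8,425 − $5,340 = $3,085.
Adoption Credit: income exceeds $4,300 by $84,800 → 85 increments × $175 = $14,875 ≥ base, so the credit is $0.
Caregiver Credit: $89,100 is at or above $88,900, so the credit is $0.
Total: $3,085 + $0 + $0 = $3,085.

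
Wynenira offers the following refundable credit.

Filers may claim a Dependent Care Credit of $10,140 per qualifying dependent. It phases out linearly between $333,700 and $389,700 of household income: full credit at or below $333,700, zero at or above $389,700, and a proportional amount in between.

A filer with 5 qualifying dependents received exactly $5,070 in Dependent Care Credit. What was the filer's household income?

$384,100

Full credit = 5 × $10,140 = $50,700.
$5,070 is 5,070/50,700 of the full $50,700, so 45,630/50,700 of the $56,000 range has been used: income = $333,700 + $56,000 × 45,630/50,700 = $384,100.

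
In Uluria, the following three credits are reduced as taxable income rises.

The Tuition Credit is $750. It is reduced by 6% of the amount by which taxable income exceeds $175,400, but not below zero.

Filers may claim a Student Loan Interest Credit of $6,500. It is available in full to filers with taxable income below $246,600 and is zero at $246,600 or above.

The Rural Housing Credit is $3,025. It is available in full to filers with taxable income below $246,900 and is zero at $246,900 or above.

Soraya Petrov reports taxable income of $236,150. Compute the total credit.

Tuition Credit: 6% of the $60,750 excess over $175,400 is $3,645 ≥ base, so the credit is $0.
Student Loan Interest Credit: $236,150 is below the $246,600 cutoff, so the full $6,500 applies.
Rural Housing Credit: $236,150 is below the $246,900 cutoff, so the full $3,025 applies.
Total: $0 + $6,500 + $3,025 = $9,525.

$9,525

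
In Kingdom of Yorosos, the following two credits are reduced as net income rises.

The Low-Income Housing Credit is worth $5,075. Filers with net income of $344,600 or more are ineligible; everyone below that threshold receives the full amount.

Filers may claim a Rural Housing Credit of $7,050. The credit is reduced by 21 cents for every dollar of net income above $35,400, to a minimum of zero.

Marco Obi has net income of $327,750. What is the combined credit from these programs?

$5,075

Low-Income Housing Credit: $327,750 is below the $344,600 cutoff, so the full $5,075 applies.
Rural Housing Credit: 21% of the $292,350 excess over $35,400 is $61,393.50 ≥ base, so the credit is $0.
Total: $5,075 + $0 = $5,075.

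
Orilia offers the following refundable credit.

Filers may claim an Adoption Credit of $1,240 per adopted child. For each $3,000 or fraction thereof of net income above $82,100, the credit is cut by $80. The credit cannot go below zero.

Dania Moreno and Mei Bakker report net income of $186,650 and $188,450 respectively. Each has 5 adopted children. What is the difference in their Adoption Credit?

Dania ($186,650): Adoption Credit: base = 5 × $1,240 = $6,200. income exceeds $82,100 by $104,550, which is 35 full-or-partial $3,000 increments; reduction = 35 × $80 = $2,800, leaving $3,400.
Mei ($188,450): Adoption Credit: base = 5 × $1,240 = $6,200. income exceeds $82,100 by $106,350, which is 36 full-or-partial $3,000 increments; reduction = 36 × $80 = $2,880, leaving $3,320.
Difference: |$3,400 − $3,320| = $80.

$80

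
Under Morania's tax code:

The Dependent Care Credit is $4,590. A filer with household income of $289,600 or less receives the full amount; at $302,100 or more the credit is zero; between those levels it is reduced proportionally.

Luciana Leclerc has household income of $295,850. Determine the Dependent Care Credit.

$2,295

Dependent Care Credit: $295,850 is $6,250 into a $12,500 phase-out range, leaving 6,250/12,500 of the credit: $4,590 × 6,250/12,500 = $2,295.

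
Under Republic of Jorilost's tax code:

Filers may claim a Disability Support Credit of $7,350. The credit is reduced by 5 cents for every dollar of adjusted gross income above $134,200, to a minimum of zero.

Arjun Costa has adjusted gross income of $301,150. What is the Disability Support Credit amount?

$0

Disability Support Credit: 5% of the $166,950 excess over $134,200 is $8,347.50 ≥ base, so the credit is $0.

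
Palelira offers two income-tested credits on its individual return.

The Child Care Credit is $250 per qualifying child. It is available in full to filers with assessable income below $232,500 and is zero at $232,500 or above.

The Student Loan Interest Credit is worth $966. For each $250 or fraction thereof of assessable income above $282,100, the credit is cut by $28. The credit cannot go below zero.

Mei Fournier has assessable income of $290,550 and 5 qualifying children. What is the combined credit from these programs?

Child Care Credit: base = 5 × $250 = $1,250. $290,550 meets or exceeds the $232,500 cutoff, so the credit is $0.
Student Loan Interest Credit: income exceeds $282,100 by $8,450, which is 34 full-or-partial $250 increments; reduction = 34 × $28 = $952, leaving $14.
Total: $0 + $14 = $14.

$14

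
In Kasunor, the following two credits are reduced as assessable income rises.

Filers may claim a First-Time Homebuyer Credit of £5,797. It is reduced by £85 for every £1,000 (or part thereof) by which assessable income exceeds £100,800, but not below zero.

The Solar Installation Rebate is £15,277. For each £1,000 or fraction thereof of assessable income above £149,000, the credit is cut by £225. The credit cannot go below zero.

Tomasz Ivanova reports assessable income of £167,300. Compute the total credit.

First-Time Homebuyer Credit: income exceeds £100,800 by £66,500, which is 67 full-or-partial £1,000 increments; reduction = 67 × £85 = £5,695, leaving £102.
Solar Installation Rebate: income exceeds £149,000 by £18,300, which is 19 full-or-partial £1,000 increments; reduction = 19 × £225 = £4,275, leaving £11,002.
Total: £102 + £11,002 = £11,104.

£11,104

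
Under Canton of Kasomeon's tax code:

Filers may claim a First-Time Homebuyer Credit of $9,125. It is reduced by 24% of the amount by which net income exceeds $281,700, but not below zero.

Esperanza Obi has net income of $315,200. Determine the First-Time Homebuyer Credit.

First-Time Homebuyer Credit: 24% of the $33,500 excess over $281,700 is $8,040; credit = $9,125 − $8,040 = $1,085.

$1,085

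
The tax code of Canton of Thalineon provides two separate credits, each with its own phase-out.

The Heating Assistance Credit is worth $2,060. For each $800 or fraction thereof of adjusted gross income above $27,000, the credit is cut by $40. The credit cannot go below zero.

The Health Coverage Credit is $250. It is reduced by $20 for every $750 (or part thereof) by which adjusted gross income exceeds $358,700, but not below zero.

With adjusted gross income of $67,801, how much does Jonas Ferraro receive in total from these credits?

Heating Assistance Credit: income exceeds $27,000 by $40,801 → 52 increments × $40 = $2,080 ≥ base, so the credit is $0.
Health Coverage Credit: $67,801 is at or below the $358,700 threshold, so the full $250 applies.
Total: $0 + $250 = $250.

$250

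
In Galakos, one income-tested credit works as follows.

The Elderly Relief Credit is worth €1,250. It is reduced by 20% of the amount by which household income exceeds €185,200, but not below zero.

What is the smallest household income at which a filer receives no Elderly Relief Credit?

€191,450

The credit falls by 20% of each euro above €185,200, so it reaches zero when the excess is €1,250 / 20% = €6,250: income = €185,200 + €6,250 = €191,450.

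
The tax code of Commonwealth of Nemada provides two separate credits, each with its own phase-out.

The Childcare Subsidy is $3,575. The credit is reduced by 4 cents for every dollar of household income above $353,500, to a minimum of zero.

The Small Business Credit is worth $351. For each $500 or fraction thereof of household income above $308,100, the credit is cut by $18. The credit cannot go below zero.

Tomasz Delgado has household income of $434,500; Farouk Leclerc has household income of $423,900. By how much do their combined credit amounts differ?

Tomasz ($434,500): Childcare Subsidy: 4% of the $81,000 excess over $353,500 is $3,240; credit = $3,575 − $3,240 = $335. Small Business Credit: income exceeds $308,100 by $126,400 → 253 increments × $18 = $4,554 ≥ base, so the credit is $0. total $335 + $0 = $335
Farouk ($423,900): Childcare Subsidy: 4% of the $70,400 excess over $353,500 is $2,816; credit = $3,575 − $2,816 = $759. Small Business Credit: income exceeds $308,100 by $115,800 → 232 increments × $18 = $4,176 ≥ base, so the credit is $0. total $759 + $0 = $759
Difference: |$335 − $759| = $424.

$424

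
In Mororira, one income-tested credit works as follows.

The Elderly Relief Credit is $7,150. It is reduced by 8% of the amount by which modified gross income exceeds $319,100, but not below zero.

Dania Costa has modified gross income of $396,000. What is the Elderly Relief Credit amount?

Elderly Relief Credit: 8% of the $76,900 excess over $319,100 is $6,152; credit = $7,150 − $6,152 = $998.

$998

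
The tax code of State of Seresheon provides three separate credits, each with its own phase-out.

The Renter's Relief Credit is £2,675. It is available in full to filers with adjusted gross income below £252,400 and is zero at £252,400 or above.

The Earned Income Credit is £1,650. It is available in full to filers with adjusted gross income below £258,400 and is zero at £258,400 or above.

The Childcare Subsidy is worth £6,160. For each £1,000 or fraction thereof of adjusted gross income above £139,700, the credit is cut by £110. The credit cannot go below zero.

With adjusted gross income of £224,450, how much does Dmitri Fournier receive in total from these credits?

£4,325

Renter's Relief Credit: £224,450 is below the £252,400 cutoff, so the full £2,675 applies.
Earned Income Credit: £224,450 is below the £258,400 cutoff, so the full £1,650 applies.
Childcare Subsidy: income exceeds £139,700 by £84,750 → 85 increments × £110 = £9,350 ≥ base, so the credit is £0.
Total: £2,675 + £1,650 + £0 = £4,325.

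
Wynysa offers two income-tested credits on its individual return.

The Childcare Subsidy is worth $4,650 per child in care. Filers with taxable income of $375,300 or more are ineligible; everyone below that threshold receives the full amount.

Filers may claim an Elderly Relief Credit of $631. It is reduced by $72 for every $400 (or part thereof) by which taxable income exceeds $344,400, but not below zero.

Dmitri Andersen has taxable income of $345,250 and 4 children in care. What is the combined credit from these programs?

$19,015

Childcare Subsidy: base = 4 × $4,650 = $18,600. $345,250 is below the $375,300 cutoff, so the full $18,600 applies.
Elderly Relief Credit: income exceeds $344,400 by $850, which is 3 full-or-partial $400 increments; reduction = 3 × $72 = $216, leaving $415.
Total: $18,600 + $415 = $19,015.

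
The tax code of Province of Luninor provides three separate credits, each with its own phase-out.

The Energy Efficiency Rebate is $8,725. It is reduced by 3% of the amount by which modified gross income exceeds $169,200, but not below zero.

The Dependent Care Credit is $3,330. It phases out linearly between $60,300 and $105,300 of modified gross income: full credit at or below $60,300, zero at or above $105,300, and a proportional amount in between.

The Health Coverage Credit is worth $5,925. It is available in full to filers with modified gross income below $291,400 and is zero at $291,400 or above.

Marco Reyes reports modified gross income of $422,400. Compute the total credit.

$1,129

Energy Efficiency Rebate: 3% of the $253,200 excess over $169,200 is $7,596; credit = $8,725 − $7,596 = $1,129.
Dependent Care Credit: $422,400 is at or above $105,300, so the credit is $0.
Health Coverage Credit: $422,400 meets or exceeds the $291,400 cutoff, so the credit is $0.
Total: $1,129 + $0 + $0 = $1,129.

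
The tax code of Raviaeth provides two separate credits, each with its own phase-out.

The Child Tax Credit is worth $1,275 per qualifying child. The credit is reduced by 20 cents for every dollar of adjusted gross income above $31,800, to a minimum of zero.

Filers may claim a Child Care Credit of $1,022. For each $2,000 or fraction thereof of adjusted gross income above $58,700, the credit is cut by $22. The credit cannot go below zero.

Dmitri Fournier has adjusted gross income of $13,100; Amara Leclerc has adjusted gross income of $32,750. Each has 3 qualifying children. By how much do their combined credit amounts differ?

Dmitri ($13,100): Child Tax Credit: base = 3 × $1,275 = $3,825. $13,100 is at or below the $31,800 threshold, so the full $3,825 applies. Child Care Credit: $13,100 is at or below the $58,700 threshold, so the full $1,022 applies. total $3,825 + $1,022 = $4,847
Amara ($32,750): Child Tax Credit: base = 3 × $1,275 = $3,825. 20% of the $950 excess over $31,800 is $190; credit = $3,825 − $190 = $3,635. Child Care Credit: $32,750 is at or below the $58,700 threshold, so the full $1,022 applies. total $3,635 + $1,022 = $4,657
Difference: |$4,847 − $4,657| = $190.

$190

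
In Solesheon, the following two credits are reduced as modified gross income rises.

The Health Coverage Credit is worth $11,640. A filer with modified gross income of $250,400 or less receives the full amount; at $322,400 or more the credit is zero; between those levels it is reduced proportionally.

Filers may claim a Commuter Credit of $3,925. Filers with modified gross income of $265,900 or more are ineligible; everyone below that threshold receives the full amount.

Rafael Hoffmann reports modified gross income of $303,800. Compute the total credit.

$3,007

Health Coverage Credit: $303,800 is $53,400 into a $72,000 phase-out range, leaving 18,600/72,000 of the credit: $11,640 × 18,600/72,000 = $3,007.
Commuter Credit: $303,800 meets or exceeds the $265,900 cutoff, so the credit is $0.
Total: $3,007 + $0 = $3,007.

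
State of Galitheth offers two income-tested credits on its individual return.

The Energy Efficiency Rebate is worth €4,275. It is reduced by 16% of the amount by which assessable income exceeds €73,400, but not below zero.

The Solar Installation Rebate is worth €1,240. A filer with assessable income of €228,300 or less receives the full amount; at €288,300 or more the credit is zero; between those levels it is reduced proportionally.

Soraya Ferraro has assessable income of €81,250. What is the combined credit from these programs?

Energy Efficiency Rebate: 16% of the €7,850 excess over €73,400 is €1,256; credit = €4,275 − €1,256 = €3,019.
Solar Installation Rebate: €81,250 is at or below the €228,300 threshold, so the full €1,240 applies.
Total: €3,019 + €1,240 = €4,259.

€4,259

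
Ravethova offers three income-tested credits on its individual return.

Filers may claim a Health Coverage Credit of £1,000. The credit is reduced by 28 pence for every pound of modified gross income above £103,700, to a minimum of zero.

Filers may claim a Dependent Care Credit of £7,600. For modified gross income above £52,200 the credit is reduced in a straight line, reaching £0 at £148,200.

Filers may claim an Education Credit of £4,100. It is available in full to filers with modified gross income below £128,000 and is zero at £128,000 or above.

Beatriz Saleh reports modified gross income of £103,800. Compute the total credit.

£8,587

Health Coverage Credit: 28% of the £100 excess over £103,700 is £28; credit = £1,000 − £28 = £972.
Dependent Care Credit: £103,800 is £51,600 into a £96,000 phase-out range, leaving 44,400/96,000 of the credit: £7,600 × 44,400/96,000 = £3,515.
Education Credit: £103,800 is below the £128,000 cutoff, so the full £4,100 applies.
Total: £972 + £3,515 + £4,100 = £8,587.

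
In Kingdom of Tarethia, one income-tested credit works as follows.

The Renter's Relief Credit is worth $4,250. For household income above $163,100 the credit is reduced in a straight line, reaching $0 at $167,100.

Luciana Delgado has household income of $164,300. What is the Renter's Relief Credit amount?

$2,975

Renter's Relief Credit: $164,300 is $1,200 into a $4,000 phase-out range, leaving 2,800/4,000 of the credit: $4,250 × 2,800/4,000 = $2,975.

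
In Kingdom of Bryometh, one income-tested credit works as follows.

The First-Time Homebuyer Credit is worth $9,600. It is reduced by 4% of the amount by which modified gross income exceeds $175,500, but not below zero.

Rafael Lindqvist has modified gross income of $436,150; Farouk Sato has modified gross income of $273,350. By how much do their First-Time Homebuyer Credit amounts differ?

Rafael ($436,150): First-Time Homebuyer Credit: 4% of the $260,650 excess over $175,500 is $10,426 ≥ base, so the credit is $0.
Farouk ($273,350): First-Time Homebuyer Credit: 4% of the $97,850 excess over $175,500 is $3,914; credit = $9,600 − $3,914 = $5,686.
Difference: |$0 − $5,686| = $5,686.

$5,686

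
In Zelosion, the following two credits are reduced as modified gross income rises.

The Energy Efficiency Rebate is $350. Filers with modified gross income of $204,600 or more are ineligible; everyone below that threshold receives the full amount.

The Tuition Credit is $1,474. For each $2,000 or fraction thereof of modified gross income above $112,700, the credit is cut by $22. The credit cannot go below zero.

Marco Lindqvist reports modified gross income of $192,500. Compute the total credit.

$944

Energy Efficiency Rebate: $192,500 is below the $204,600 cutoff, so the full $350 applies.
Tuition Credit: income exceeds $112,700 by $79,800, which is 40 full-or-partial $2,000 increments; reduction = 40 × $22 = $880, leaving $594.
Total: $350 + $594 = $944.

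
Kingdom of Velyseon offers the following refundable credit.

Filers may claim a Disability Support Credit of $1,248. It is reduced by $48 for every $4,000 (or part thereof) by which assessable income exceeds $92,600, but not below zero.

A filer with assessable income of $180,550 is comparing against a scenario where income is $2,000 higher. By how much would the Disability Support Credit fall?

$48

At $180,550 — income exceeds $92,600 by $87,950, which is 22 full-or-partial $4,000 increments; reduction = 22 × $48 = $1,056, leaving $192.
At $182,550 — income exceeds $92,600 by $89,950, which is 23 full-or-partial $4,000 increments; reduction = 23 × $48 = $1,104, leaving $144.
Lost: $192 − $144 = $48.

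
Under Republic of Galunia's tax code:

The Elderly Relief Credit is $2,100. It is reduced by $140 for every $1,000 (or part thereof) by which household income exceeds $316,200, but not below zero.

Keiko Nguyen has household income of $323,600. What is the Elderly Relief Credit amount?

Elderly Relief Credit: income exceeds $316,200 by $7,400, which is 8 full-or-partial $1,000 increments; reduction = 8 × $140 = $1,120, leaving $980.

$980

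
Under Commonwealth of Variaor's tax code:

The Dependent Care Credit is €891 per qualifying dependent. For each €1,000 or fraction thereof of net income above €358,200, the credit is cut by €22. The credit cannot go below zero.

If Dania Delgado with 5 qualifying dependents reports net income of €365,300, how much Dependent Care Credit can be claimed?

Dependent Care Credit: base = 5 × €891 = €4,455. income exceeds €358,200 by €7,100, which is 8 full-or-partial €1,000 increments; reduction = 8 × €22 = €176, leaving €4,279.

€4,279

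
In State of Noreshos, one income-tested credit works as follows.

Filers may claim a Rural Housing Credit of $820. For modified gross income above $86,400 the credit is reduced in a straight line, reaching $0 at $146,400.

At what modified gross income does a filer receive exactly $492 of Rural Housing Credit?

$110,400

$492 is 492/820 of the full $820, so 328/820 of the $60,000 range has been used: income = $86,400 + $60,000 × 328/820 = $110,400.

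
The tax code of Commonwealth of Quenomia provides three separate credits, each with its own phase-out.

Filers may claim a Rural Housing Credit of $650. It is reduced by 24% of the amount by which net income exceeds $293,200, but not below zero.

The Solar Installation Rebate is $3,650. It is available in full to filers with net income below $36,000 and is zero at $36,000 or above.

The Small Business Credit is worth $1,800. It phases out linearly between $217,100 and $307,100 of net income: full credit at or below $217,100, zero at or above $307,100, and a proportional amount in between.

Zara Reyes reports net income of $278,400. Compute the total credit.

Rural Housing Credit: $278,400 is at or below the $293,200 threshold, so the full $650 applies.
Solar Installation Rebate: $278,400 meets or exceeds the $36,000 cutoff, so the credit is $0.
Small Business Credit: $278,400 is $61,300 into a $90,000 phase-out range, leaving 28,700/90,000 of the credit: $1,800 × 28,700/90,000 = $574.
Total: $650 + $0 + $574 = $1,224.

$1,224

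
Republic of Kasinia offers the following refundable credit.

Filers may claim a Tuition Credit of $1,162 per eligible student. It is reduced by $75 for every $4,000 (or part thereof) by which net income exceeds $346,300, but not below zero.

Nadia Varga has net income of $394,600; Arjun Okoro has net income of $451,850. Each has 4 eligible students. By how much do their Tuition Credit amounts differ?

$1,050

Nadia ($394,600): Tuition Credit: base = 4 × $1,162 = $4,648. income exceeds $346,300 by $48,300, which is 13 full-or-partial $4,000 increments; reduction = 13 × $75 = $975, leaving $3,673.
Arjun ($451,850): Tuition Credit: base = 4 × $1,162 = $4,648. income exceeds $346,300 by $105,550, which is 27 full-or-partial $4,000 increments; reduction = 27 × $75 = $2,025, leaving $2,623.
Difference: |$3,673 − $2,623| = $1,050.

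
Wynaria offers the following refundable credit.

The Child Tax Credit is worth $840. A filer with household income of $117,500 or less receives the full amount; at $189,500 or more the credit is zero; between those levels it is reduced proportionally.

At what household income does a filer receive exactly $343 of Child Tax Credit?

$343 is 343/840 of the full $840, so 497/840 of the $72,000 range has been used: income = $117,500 + $72,000 × 497/840 = $160,100.

$160,100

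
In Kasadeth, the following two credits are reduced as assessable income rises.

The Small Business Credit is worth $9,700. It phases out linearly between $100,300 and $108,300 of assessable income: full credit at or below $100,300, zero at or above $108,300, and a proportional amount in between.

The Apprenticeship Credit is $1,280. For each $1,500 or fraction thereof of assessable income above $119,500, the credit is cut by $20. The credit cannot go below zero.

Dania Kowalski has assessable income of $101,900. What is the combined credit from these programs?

$9,040

Small Business Credit: $101,900 is $1,600 into a $8,000 phase-out range, leaving 6,400/8,000 of the credit: $9,700 × 6,400/8,000 = $7,760.
Apprenticeship Credit: $101,900 is at or below the $119,500 threshold, so the full $1,280 applies.
Total: $7,760 + $1,280 = $9,040.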